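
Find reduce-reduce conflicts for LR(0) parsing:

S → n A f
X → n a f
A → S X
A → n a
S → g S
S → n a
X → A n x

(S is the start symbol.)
Augment with S' → S and build the canonical LR(0) collection (I0 = CLOSURE({[S' → . S]}), then GOTO on every symbol after a dot until no new states appear). It has 18 states:
  I0: { [S → . g S], [S → . n A f], [S → . n a], [S' → . S] }  — shift
  I1: { [S' → S .] }  — accept
  I2: { [S → . g S], [S → . n A f], [S → . n a], [S → g . S] }  — shift
  I3: { [A → . S X], [A → . n a], [S → . g S], [S → . n A f], [S → . n a], [S → n . A f], [S → n . a] }  — shift
  I4: { [S → n A . f] }  — shift
  I5: { [A → . S X], [A → . n a], [A → S . X], [S → . g S], [S → . n A f], [S → . n a], [X → . A n x], [X → . n a f] }  — shift
  I6: { [S → n a .] }  — reduce
  I7: { [A → . S X], [A → . n a], [A → n . a], [S → . g S], [S → . n A f], [S → . n a], [S → n . A f], [S → n . a] }  — shift
  I8: { [A → n a .], [S → n a .] }  — 2 reduces
  I9: { [X → A . n x] }  — shift
  I10: { [A → S X .] }  — reduce
  I11: { [A → . S X], [A → . n a], [A → n . a], [S → . g S], [S → . n A f], [S → . n a], [S → n . A f], [S → n . a], [X → n . a f] }  — shift
  I12: { [A → n a .], [S → n a .], [X → n a . f] }  — shift, 2 reduces
  I13: { [X → n a f .] }  — reduce
  I14: { [X → A n . x] }  — shift
  I15: { [X → A n x .] }  — reduce
  I16: { [S → n A f .] }  — reduce
  I17: { [S → g S .] }  — reduce

I8 contains complete items [A → n a .], [S → n a .] — reduce-reduce conflict.
I12 contains complete items [A → n a .], [S → n a .] — reduce-reduce conflict.

Answer: Yes — I8: [A → n a .] vs [S → n a .]; I12: [A → n a .] vs [S → n a .]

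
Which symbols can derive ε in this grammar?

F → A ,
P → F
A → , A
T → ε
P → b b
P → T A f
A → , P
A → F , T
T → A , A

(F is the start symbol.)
A non-terminal is nullable if it can derive ε (the empty string): either it has an ε-production, or it has a production whose right-hand side consists entirely of nullable non-terminals.

ε-productions: T → ε
So T is immediately nullable.
No further non-terminal can be added: every production for the remaining non-terminals contains a terminal or a non-nullable non-terminal.
Nullable = { 'T' }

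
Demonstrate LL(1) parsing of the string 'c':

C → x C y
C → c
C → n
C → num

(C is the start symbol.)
Stack is shown with the top on the left.

Stack  Input  Action
--------------------
C $    c $    output C → c
c $    c $    match 'c'
$      $      accept

The string is accepted.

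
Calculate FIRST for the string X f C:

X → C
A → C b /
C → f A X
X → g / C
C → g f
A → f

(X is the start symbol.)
FIRST sets of the non-terminals involved (from the grammar, by fixed-point iteration):
  FIRST(X) = { 'f', 'g' }

To compute FIRST(X f C), process the symbols left to right:
Symbol X is a non-terminal. Add FIRST(X) \ {ε} = { 'f', 'g' }
X is not nullable (ε ∉ FIRST(X)), so stop here.
FIRST(X f C) = { 'f', 'g' }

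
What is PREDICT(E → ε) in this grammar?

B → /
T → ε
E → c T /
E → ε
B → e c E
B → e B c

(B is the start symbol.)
{ $, 'c' }

PREDICT(E → ε) = (FIRST(RHS) \ {ε}) ∪ (FOLLOW(E) if ε ∈ FIRST(RHS), i.e. RHS ⇒* ε)
The right-hand side is ε (FIRST(ε) = { ε }), so the predict set is FOLLOW(E) = { $, 'c' }
PREDICT(E → ε) = { $, 'c' }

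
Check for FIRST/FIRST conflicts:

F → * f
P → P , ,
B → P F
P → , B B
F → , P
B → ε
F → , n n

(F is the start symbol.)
A FIRST/FIRST conflict occurs when two productions N → α and N → β for the same non-terminal have FIRST(α) ∩ FIRST(β) ≠ ∅ (with ε ∈ FIRST of a nullable right-hand side, so two nullable alternatives also conflict).

FIRST sets of the non-terminals at (or reachable through a nullable prefix from) the front of some alternative:
  FIRST(P) = { ',' }

Productions for F:
  F → * f: FIRST = { '*' }
  F → , P: FIRST = { ',' }
  F → , n n: FIRST = { ',' }
Productions for P:
  P → P , ,: FIRST = { ',' }
  P → , B B: FIRST = { ',' }
Productions for B:
  B → P F: FIRST = { ',' }
  B → ε: FIRST = { ε }

Conflict for F: F → , P and F → , n n
  Overlap: { ',' }
Conflict for P: P → P , , and P → , B B
  Overlap: { ',' }

Answer: Yes. F → ',' P / F → ',' n n on { ',' }; P → P ',' ',' / P → ',' B B on { ',' }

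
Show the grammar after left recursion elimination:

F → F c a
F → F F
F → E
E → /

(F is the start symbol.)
F → E F'
F' → c a F'
F' → F F'
F' → ε
E → /

F is directly left-recursive. The standard transformation for
  A → A α₁ | ... | A α_m | β₁ | ... | β_n
is
  A  → β₁ A' | ... | β_n A'
  A' → α₁ A' | ... | α_m A' | ε

F → E becomes F → E F'
F → F c a becomes F' → c a F'
F → F F becomes F' → F F'
Add F' → ε

Productions for other non-terminals are unchanged:
  E → /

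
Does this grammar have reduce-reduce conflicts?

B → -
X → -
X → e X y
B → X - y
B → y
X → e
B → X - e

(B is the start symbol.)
Yes — I1: [B → - .] vs [X → - .]

A reduce-reduce conflict occurs when an LR(0) state has two complete items [A → α .] and [B → β .] — both call for a reduction, and with no lookahead the parser cannot choose between them.

Augment with B' → B and build the canonical LR(0) collection (I0 = CLOSURE({[B' → . B]}), then GOTO on every symbol after a dot until no new states appear). It has 12 states:
  I0: { [B → . -], [B → . X - e], [B → . X - y], [B → . y], [B' → . B], [X → . -], [X → . e X y], [X → . e] }  — shift
  I1: { [B → - .], [X → - .] }  — 2 reduces
  I2: { [B' → B .] }  — accept
  I3: { [B → X . - e], [B → X . - y] }  — shift
  I4: { [X → . -], [X → . e X y], [X → . e], [X → e . X y], [X → e .] }  — shift, reduce
  I5: { [B → y .] }  — reduce
  I6: { [X → - .] }  — reduce
  I7: { [X → e X . y] }  — shift
  I8: { [X → e X y .] }  — reduce
  I9: { [B → X - . e], [B → X - . y] }  — shift
  I10: { [B → X - e .] }  — reduce
  I11: { [B → X - y .] }  — reduce

I1 contains complete items [B → - .], [X → - .] — reduce-reduce conflict.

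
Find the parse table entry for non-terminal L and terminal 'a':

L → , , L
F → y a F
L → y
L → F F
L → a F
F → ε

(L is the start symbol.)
To find M[L, 'a'], we find productions for L where 'a' is in the predict set (PREDICT(N → α) = (FIRST(α) \ {ε}) ∪ (FOLLOW(N) if α ⇒* ε)).

Relevant sets:
  FIRST(F) = { 'y', ε }
  FOLLOW(L) = { $ }

L → , , L: PREDICT = { ',' }
L → y: PREDICT = { 'y' }
L → F F: PREDICT = { $, 'y' }
L → a F: PREDICT = { 'a' }
  'a' is in predict set, so this production goes in M[L, 'a']

M[L, 'a'] = L → a F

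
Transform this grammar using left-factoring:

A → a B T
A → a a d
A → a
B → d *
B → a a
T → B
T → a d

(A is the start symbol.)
A → a A'
A' → B T
A' → a d
A' → ε
B → d *
B → a a
T → B
T → a d

Left-factoring transforms A → αβ₁ | αβ₂ into A → αA' and A' → β₁ | β₂
(α is the longest common prefix among the alternatives). Repeat until
no nonterminal has two alternatives with a common prefix.

Round 1: A has alternatives sharing prefix 'a'. Introduce A': A → a A'
  Add: A' → B T
  Add: A' → a d
  Add: A' → ε

No remaining common prefixes — done.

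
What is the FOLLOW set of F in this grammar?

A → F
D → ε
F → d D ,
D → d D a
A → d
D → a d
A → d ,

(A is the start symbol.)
In A → F: F is at the end, add FOLLOW(A)

The FOLLOW sets referred to above (computed the same way, to a fixed point):
  FOLLOW(A) = { $ }

Taking the union: FOLLOW(F) = { $ }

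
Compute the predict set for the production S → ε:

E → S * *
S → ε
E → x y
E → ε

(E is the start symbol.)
PREDICT(S → ε) = (FIRST(RHS) \ {ε}) ∪ (FOLLOW(S) if ε ∈ FIRST(RHS), i.e. RHS ⇒* ε)
The right-hand side is ε (FIRST(ε) = { ε }), so the predict set is FOLLOW(S) = { '*' }
PREDICT(S → ε) = { '*' }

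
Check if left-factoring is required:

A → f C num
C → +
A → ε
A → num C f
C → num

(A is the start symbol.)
No, left-factoring is not needed

Left-factoring is needed when two productions for the same non-terminal
share a common prefix on the right-hand side.

Productions for A:
  A → f C num
  A → ε
  A → num C f
Productions for C:
  C → +
  C → num

No common prefixes found.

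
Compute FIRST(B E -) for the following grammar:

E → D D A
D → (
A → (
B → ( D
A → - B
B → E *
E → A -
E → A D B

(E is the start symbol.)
{ '(', '-' }

FIRST sets of the non-terminals involved (from the grammar, by fixed-point iteration):
  FIRST(B) = { '(', '-' }

To compute FIRST(B E -), process the symbols left to right:
Symbol B is a non-terminal. Add FIRST(B) \ {ε} = { '(', '-' }
B is not nullable (ε ∉ FIRST(B)), so stop here.
FIRST(B E -) = { '(', '-' }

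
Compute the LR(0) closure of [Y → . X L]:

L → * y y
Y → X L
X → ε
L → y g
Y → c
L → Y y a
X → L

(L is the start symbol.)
{ [L → . * y y], [L → . Y y a], [L → . y g], [X → . L], [X → .], [Y → . X L], [Y → . c] }

To compute CLOSURE, for each item [A → α.Bβ] where B is a non-terminal, add [B → .γ] for all productions B → γ; repeat for the newly added items until nothing changes.

Start with: [Y → . X L]
  [Y → . X L] has the dot before X: add [X → .], [X → . L]
  [X → . L] has the dot before L: add [L → . * y y], [L → . y g], [L → . Y y a]
  [L → . Y y a] has the dot before Y: add [Y → . c]
No further items can be added.

CLOSURE = { [L → . * y y], [L → . Y y a], [L → . y g], [X → . L], [X → .], [Y → . X L], [Y → . c] }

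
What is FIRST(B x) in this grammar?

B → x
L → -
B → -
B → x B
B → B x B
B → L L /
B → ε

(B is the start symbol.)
{ '-', 'x' }

FIRST sets of the non-terminals involved (from the grammar, by fixed-point iteration):
  FIRST(B) = { '-', 'x', ε }

To compute FIRST(B x), process the symbols left to right:
Symbol B is a non-terminal. Add FIRST(B) \ {ε} = { '-', 'x' }
B is nullable (ε ∈ FIRST(B)), continue to the next symbol.
Symbol x is a terminal. Add 'x' and stop.
FIRST(B x) = { '-', 'x' }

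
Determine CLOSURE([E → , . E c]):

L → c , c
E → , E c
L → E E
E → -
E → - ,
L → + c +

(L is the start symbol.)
To compute CLOSURE, for each item [A → α.Bβ] where B is a non-terminal, add [B → .γ] for all productions B → γ; repeat for the newly added items until nothing changes.

Start with: [E → , . E c]
  [E → , . E c] has the dot before E: add [E → . , E c], [E → . -], [E → . - ,]
No further items can be added.

CLOSURE = { [E → , . E c], [E → . , E c], [E → . - ,], [E → . -] }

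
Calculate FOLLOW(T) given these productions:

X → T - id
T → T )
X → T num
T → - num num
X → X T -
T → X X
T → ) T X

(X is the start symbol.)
{ ')', '-', 'num' }

To compute FOLLOW(T), find every occurrence of T on a right-hand side N → α T β: add FIRST(β) \ {ε}, and if β is empty or nullable also add FOLLOW(N). Iterate to a fixed point.

In X → T - id: T is followed by '-' id, add FIRST('-' id) \ {ε} = { '-' }
In T → T ): T is followed by ')', add FIRST(')') \ {ε} = { ')' }
In X → T num: T is followed by num, add FIRST(num) \ {ε} = { 'num' }
In X → X T -: T is followed by '-', add FIRST('-') \ {ε} = { '-' }
In T → ) T X: T is followed by X, add FIRST(X) \ {ε} = { ')', '-' }

Taking the union: FOLLOW(T) = { ')', '-', 'num' }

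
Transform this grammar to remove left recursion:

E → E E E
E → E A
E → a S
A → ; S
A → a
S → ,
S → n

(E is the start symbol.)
E is directly left-recursive. The standard transformation for
  A → A α₁ | ... | A α_m | β₁ | ... | β_n
is
  A  → β₁ A' | ... | β_n A'
  A' → α₁ A' | ... | α_m A' | ε

E → a S becomes E → a S E'
E → E E E becomes E' → E E E'
E → E A becomes E' → A E'
Add E' → ε

Productions for other non-terminals are unchanged:
  A → ; S
  A → a
  S → ,
  S → n

Resulting grammar:
E → a S E'
E' → E E E'
E' → A E'
E' → ε
A → ; S
A → a
S → ,
S → n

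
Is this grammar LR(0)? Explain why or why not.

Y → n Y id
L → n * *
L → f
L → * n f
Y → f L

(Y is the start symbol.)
Yes, the grammar is LR(0)

A grammar is LR(0) if no state in the canonical LR(0) collection has:
  - both a shift item (dot before a terminal) and a complete item (shift-reduce conflict), or
  - two or more complete items (reduce-reduce conflict; the accept item [Y' → Y .] counts as a complete item here).

Augment with Y' → Y and build the canonical LR(0) collection (I0 = CLOSURE({[Y' → . Y]}), then GOTO on every symbol after a dot until no new states appear). It has 14 states:
  I0: { [Y → . f L], [Y → . n Y id], [Y' → . Y] }  — shift
  I1: { [Y' → Y .] }  — accept
  I2: { [L → . * n f], [L → . f], [L → . n * *], [Y → f . L] }  — shift
  I3: { [Y → . f L], [Y → . n Y id], [Y → n . Y id] }  — shift
  I4: { [Y → n Y . id] }  — shift
  I5: { [Y → n Y id .] }  — reduce
  I6: { [L → * . n f] }  — shift
  I7: { [Y → f L .] }  — reduce
  I8: { [L → f .] }  — reduce
  I9: { [L → n . * *] }  — shift
  I10: { [L → n * . *] }  — shift
  I11: { [L → n * * .] }  — reduce
  I12: { [L → * n . f] }  — shift
  I13: { [L → * n f .] }  — reduce

Every state is either a pure shift/goto state or contains exactly one complete item and nothing to shift — no conflicts. The grammar is LR(0).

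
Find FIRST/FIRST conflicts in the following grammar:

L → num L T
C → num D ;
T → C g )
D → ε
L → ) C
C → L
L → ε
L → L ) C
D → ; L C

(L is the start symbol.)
Yes. L → num L T / L → L ')' C on { 'num' }; L → ')' C / L → L ')' C on { ')' }; C → num D ';' / C → L on { 'num' }

FIRST sets of the non-terminals at (or reachable through a nullable prefix from) the front of some alternative:
  FIRST(L) = { ')', 'num', ε }

Productions for L:
  L → num L T: FIRST = { 'num' }
  L → ) C: FIRST = { ')' }
  L → ε: FIRST = { ε }
  L → L ) C: FIRST = { ')', 'num' }
Productions for C:
  C → num D ;: FIRST = { 'num' }
  C → L: FIRST = { ')', 'num', ε }
Productions for D:
  D → ε: FIRST = { ε }
  D → ; L C: FIRST = { ';' }
T has only one production, so no FIRST/FIRST conflict is possible there.

Conflict for L: L → num L T and L → L ) C
  Overlap: { 'num' }
Conflict for L: L → ) C and L → L ) C
  Overlap: { ')' }
Conflict for C: C → num D ; and C → L
  Overlap: { 'num' }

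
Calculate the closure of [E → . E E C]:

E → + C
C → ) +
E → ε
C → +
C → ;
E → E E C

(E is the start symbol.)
Start with: [E → . E E C]
  [E → . E E C] has the dot before E: add [E → . + C], [E → .]
No further items can be added.

CLOSURE = { [E → . + C], [E → . E E C], [E → .] }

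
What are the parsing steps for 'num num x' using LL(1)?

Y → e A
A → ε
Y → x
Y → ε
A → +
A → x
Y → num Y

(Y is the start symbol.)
LL(1) parsing maintains a stack (initially the start symbol over $) and the input. At each step: if the stack top is a terminal, match it against the current input token; if it is a non-terminal N, replace it with the RHS of M[N, lookahead] (the unique production whose predict set contains the lookahead).

Stack is shown with the top on the left.

Stack    Input        Action
----------------------------
Y $      num num x $  output Y → num Y
num Y $  num num x $  match 'num'
Y $      num x $      output Y → num Y
num Y $  num x $      match 'num'
Y $      x $          output Y → x
x $      x $          match 'x'
$        $            accept

The string is accepted.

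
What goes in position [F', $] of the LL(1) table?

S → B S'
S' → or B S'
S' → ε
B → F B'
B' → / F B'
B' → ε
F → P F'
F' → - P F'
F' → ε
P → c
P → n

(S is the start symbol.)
To find M[F', $], we find productions for F' where $ is in the predict set (PREDICT(N → α) = (FIRST(α) \ {ε}) ∪ (FOLLOW(N) if α ⇒* ε)).

Relevant sets:
  FOLLOW(F') = { $, '/', 'or' }

F' → - P F': PREDICT = { '-' }
F' → ε: PREDICT = { $, '/', 'or' }
  $ is in predict set, so this production goes in M[F', $]

M[F', $] = F' → ε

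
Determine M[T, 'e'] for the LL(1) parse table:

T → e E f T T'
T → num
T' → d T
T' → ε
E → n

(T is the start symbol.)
T → e E f T T'

To find M[T, 'e'], we find productions for T where 'e' is in the predict set (PREDICT(N → α) = (FIRST(α) \ {ε}) ∪ (FOLLOW(N) if α ⇒* ε)).

T → e E f T T': PREDICT = { 'e' }
  'e' is in predict set, so this production goes in M[T, 'e']
T → num: PREDICT = { 'num' }

M[T, 'e'] = T → e E f T T'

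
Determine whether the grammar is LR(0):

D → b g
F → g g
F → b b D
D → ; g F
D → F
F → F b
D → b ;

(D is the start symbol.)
No. Shift-reduce conflict between [D → F .] and [F → F . b]

A grammar is LR(0) if no state in the canonical LR(0) collection has:
  - both a shift item (dot before a terminal) and a complete item (shift-reduce conflict), or
  - two or more complete items (reduce-reduce conflict; the accept item [D' → D .] counts as a complete item here).

Augment with D' → D and build the canonical LR(0) collection (I0 = CLOSURE({[D' → . D]}), then GOTO on every symbol after a dot until no new states appear). It has 15 states:
  I0: { [D → . ; g F], [D → . F], [D → . b ;], [D → . b g], [D' → . D], [F → . F b], [F → . b b D], [F → . g g] }  — shift
  I1: { [D → ; . g F] }  — shift
  I2: { [D' → D .] }  — accept
  I3: { [D → F .], [F → F . b] }  — shift, reduce
  I4: { [D → b . ;], [D → b . g], [F → b . b D] }  — shift
  I5: { [F → g . g] }  — shift
  I6: { [F → g g .] }  — reduce
  I7: { [D → b ; .] }  — reduce
  I8: { [D → . ; g F], [D → . F], [D → . b ;], [D → . b g], [F → . F b], [F → . b b D], [F → . g g], [F → b b . D] }  — shift
  I9: { [D → b g .] }  — reduce
  I10: { [F → b b D .] }  — reduce
  I11: { [F → F b .] }  — reduce
  I12: { [D → ; g . F], [F → . F b], [F → . b b D], [F → . g g] }  — shift
  I13: { [D → ; g F .], [F → F . b] }  — shift, reduce
  I14: { [F → b . b D] }  — shift

Conflict in state I3:
  Shift-reduce conflict between [D → F .] and [F → F . b]
So the grammar is NOT LR(0).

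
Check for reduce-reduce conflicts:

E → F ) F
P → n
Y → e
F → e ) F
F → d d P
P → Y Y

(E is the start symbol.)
A reduce-reduce conflict occurs when an LR(0) state has two complete items [A → α .] and [B → β .] — both call for a reduction, and with no lookahead the parser cannot choose between them.

Augment with E' → E and build the canonical LR(0) collection (I0 = CLOSURE({[E' → . E]}), then GOTO on every symbol after a dot until no new states appear). It has 15 states:
  I0: { [E → . F ) F], [E' → . E], [F → . d d P], [F → . e ) F] }  — shift
  I1: { [E' → E .] }  — accept
  I2: { [E → F . ) F] }  — shift
  I3: { [F → d . d P] }  — shift
  I4: { [F → e . ) F] }  — shift
  I5: { [F → . d d P], [F → . e ) F], [F → e ) . F] }  — shift
  I6: { [F → e ) F .] }  — reduce
  I7: { [F → d d . P], [P → . Y Y], [P → . n], [Y → . e] }  — shift
  I8: { [F → d d P .] }  — reduce
  I9: { [P → Y . Y], [Y → . e] }  — shift
  I10: { [Y → e .] }  — reduce
  I11: { [P → n .] }  — reduce
  I12: { [P → Y Y .] }  — reduce
  I13: { [E → F ) . F], [F → . d d P], [F → . e ) F] }  — shift
  I14: { [E → F ) F .] }  — reduce

No state contains more than one complete item.

Answer: No reduce-reduce conflicts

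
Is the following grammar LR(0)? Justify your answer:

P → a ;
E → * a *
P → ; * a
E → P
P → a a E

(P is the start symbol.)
Augment with P' → P and build the canonical LR(0) collection (I0 = CLOSURE({[P' → . P]}), then GOTO on every symbol after a dot until no new states appear). It has 13 states:
  I0: { [P → . ; * a], [P → . a ;], [P → . a a E], [P' → . P] }  — shift
  I1: { [P → ; . * a] }  — shift
  I2: { [P' → P .] }  — accept
  I3: { [P → a . ;], [P → a . a E] }  — shift
  I4: { [P → a ; .] }  — reduce
  I5: { [E → . * a *], [E → . P], [P → . ; * a], [P → . a ;], [P → . a a E], [P → a a . E] }  — shift
  I6: { [E → * . a *] }  — shift
  I7: { [P → a a E .] }  — reduce
  I8: { [E → P .] }  — reduce
  I9: { [E → * a . *] }  — shift
  I10: { [E → * a * .] }  — reduce
  I11: { [P → ; * . a] }  — shift
  I12: { [P → ; * a .] }  — reduce

Every state is either a pure shift/goto state or contains exactly one complete item and nothing to shift — no conflicts. The grammar is LR(0).

Answer: Yes, the grammar is LR(0)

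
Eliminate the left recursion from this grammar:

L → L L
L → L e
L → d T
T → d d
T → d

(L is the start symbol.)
L → d T L'
L' → L L'
L' → e L'
L' → ε
T → d d
T → d

L is directly left-recursive. The standard transformation for
  A → A α₁ | ... | A α_m | β₁ | ... | β_n
is
  A  → β₁ A' | ... | β_n A'
  A' → α₁ A' | ... | α_m A' | ε

L → d T becomes L → d T L'
L → L L becomes L' → L L'
L → L e becomes L' → e L'
Add L' → ε

Productions for other non-terminals are unchanged:
  T → d d
  T → d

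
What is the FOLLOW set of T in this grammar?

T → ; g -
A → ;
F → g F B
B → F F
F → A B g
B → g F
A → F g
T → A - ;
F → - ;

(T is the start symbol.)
{ $ }

T is the start symbol, so $ ∈ FOLLOW(T).
T does not occur on any right-hand side.

Taking the union: FOLLOW(T) = { $ }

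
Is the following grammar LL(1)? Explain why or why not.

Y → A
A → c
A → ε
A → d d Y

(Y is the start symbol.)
A grammar is LL(1) if for each non-terminal N with multiple productions, the predict sets of those productions are pairwise disjoint, where PREDICT(N → α) = (FIRST(α) \ {ε}) ∪ (FOLLOW(N) if α ⇒* ε).

Relevant sets:
  FOLLOW(A) = { $ }

For A:
  PREDICT(A → c) = { 'c' }
  PREDICT(A → ε) = { $ }
  PREDICT(A → d d Y) = { 'd' }
Y has a single production, so nothing to check there.

All predict sets are disjoint. The grammar IS LL(1).

Answer: Yes, the grammar is LL(1).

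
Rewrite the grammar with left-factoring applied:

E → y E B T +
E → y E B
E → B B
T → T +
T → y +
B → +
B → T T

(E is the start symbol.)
Left-factoring transforms A → αβ₁ | αβ₂ into A → αA' and A' → β₁ | β₂
(α is the longest common prefix among the alternatives). Repeat until
no nonterminal has two alternatives with a common prefix.

Round 1: E has alternatives sharing prefix 'y E B'. Introduce E': E → y E B E'
  Add: E' → T +
  Add: E' → ε

No remaining common prefixes — done.

Resulting grammar:
E → y E B E'
E' → T +
E' → ε
E → B B
T → T +
T → y +
B → +
B → T T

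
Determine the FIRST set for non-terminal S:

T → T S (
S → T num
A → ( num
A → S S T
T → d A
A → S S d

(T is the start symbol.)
To compute FIRST(S), examine every production with S on the left-hand side, reading each right-hand side left to right until a non-nullable symbol is reached.

FIRST sets of the other non-terminals involved (by the same procedure, iterated to a fixed point):
  FIRST(T) = { 'd' }

From S → T num:
  - T is a non-terminal: add FIRST(T) \ {ε} = { 'd' }
    T is not nullable, so stop

Collecting: FIRST(S) = { 'd' }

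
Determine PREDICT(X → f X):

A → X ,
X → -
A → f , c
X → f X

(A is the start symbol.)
{ 'f' }

PREDICT(X → f X) = (FIRST(RHS) \ {ε}) ∪ (FOLLOW(X) if ε ∈ FIRST(RHS), i.e. RHS ⇒* ε)
FIRST(f X) = { 'f' }
ε ∉ FIRST(f X), so FOLLOW(X) is not added.
PREDICT(X → f X) = { 'f' }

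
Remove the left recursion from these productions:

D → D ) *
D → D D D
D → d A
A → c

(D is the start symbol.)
D is directly left-recursive. The standard transformation for
  A → A α₁ | ... | A α_m | β₁ | ... | β_n
is
  A  → β₁ A' | ... | β_n A'
  A' → α₁ A' | ... | α_m A' | ε

D → d A becomes D → d A D'
D → D ) * becomes D' → ) * D'
D → D D D becomes D' → D D D'
Add D' → ε

Productions for other non-terminals are unchanged:
  A → c

Resulting grammar:
D → d A D'
D' → ) * D'
D' → D D D'
D' → ε
A → c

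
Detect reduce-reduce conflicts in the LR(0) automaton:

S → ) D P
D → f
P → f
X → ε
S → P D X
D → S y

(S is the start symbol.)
Yes — I7: [D → f .] vs [P → f .]

A reduce-reduce conflict occurs when an LR(0) state has two complete items [A → α .] and [B → β .] — both call for a reduction, and with no lookahead the parser cannot choose between them.

Augment with S' → S and build the canonical LR(0) collection (I0 = CLOSURE({[S' → . S]}), then GOTO on every symbol after a dot until no new states appear). It has 12 states:
  I0: { [P → . f], [S → . ) D P], [S → . P D X], [S' → . S] }  — shift
  I1: { [D → . S y], [D → . f], [P → . f], [S → ) . D P], [S → . ) D P], [S → . P D X] }  — shift
  I2: { [D → . S y], [D → . f], [P → . f], [S → . ) D P], [S → . P D X], [S → P . D X] }  — shift
  I3: { [S' → S .] }  — accept
  I4: { [P → f .] }  — reduce
  I5: { [S → P D . X], [X → .] }  — reduce
  I6: { [D → S . y] }  — shift
  I7: { [D → f .], [P → f .] }  — 2 reduces
  I8: { [D → S y .] }  — reduce
  I9: { [S → P D X .] }  — reduce
  I10: { [P → . f], [S → ) D . P] }  — shift
  I11: { [S → ) D P .] }  — reduce

I7 contains complete items [D → f .], [P → f .] — reduce-reduce conflict.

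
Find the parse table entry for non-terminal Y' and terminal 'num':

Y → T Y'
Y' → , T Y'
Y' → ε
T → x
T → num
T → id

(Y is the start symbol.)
Empty (error entry)

To find M[Y', 'num'], we find productions for Y' where 'num' is in the predict set (PREDICT(N → α) = (FIRST(α) \ {ε}) ∪ (FOLLOW(N) if α ⇒* ε)).

Relevant sets:
  FOLLOW(Y') = { $ }

Y' → , T Y': PREDICT = { ',' }
Y' → ε: PREDICT = { $ }

M[Y', 'num'] is empty (no production applies)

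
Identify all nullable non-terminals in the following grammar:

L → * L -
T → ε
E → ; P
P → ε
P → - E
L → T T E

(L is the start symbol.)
{ 'P', 'T' }

ε-productions: T → ε, P → ε
So T, P are immediately nullable.
No further non-terminal can be added: every production for the remaining non-terminals contains a terminal or a non-nullable non-terminal.
Nullable = { 'P', 'T' }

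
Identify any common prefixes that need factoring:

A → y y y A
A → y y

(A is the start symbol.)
Yes, A has productions with common prefix 'y y'

Left-factoring is needed when two productions for the same non-terminal
share a common prefix on the right-hand side.

Productions for A:
  A → y y y A
  A → y y

Found common prefix 'y y' in productions for A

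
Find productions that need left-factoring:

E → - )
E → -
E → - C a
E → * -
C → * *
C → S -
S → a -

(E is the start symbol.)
Left-factoring is needed when two productions for the same non-terminal
share a common prefix on the right-hand side.

Productions for E:
  E → - )
  E → -
  E → - C a
  E → * -
Productions for C:
  C → * *
  C → S -

Found common prefix '-' in productions for E

Answer: Yes, E has productions with common prefix '-'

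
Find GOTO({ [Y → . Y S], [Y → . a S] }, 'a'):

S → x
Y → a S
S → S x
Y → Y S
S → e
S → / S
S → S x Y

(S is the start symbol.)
{ [S → . / S], [S → . S x Y], [S → . S x], [S → . e], [S → . x], [Y → a . S] }

GOTO(I, 'a') = CLOSURE({ [A → αX.β] : [A → α.Xβ] ∈ I, X = 'a' })

Items with dot before 'a', with the dot advanced:
  [Y → . a S] → [Y → a . S]
Closure of the advanced items:
  [Y → a . S] has the dot before S: add [S → . x], [S → . S x], [S → . e], [S → . / S], [S → . S x Y]

GOTO = { [S → . / S], [S → . S x Y], [S → . S x], [S → . e], [S → . x], [Y → a . S] }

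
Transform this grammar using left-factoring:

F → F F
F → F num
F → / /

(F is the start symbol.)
Left-factoring transforms A → αβ₁ | αβ₂ into A → αA' and A' → β₁ | β₂
(α is the longest common prefix among the alternatives). Repeat until
no nonterminal has two alternatives with a common prefix.

Round 1: F has alternatives sharing prefix 'F'. Introduce F': F → F F'
  Add: F' → F
  Add: F' → num

No remaining common prefixes — done.

Resulting grammar:
F → F F'
F' → F
F' → num
F → / /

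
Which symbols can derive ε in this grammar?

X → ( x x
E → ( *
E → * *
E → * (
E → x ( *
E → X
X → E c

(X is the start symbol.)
A non-terminal is nullable if it can derive ε (the empty string): either it has an ε-production, or it has a production whose right-hand side consists entirely of nullable non-terminals.

There are no ε-productions, so no non-terminal can derive ε.
No non-terminals are nullable.

Answer: None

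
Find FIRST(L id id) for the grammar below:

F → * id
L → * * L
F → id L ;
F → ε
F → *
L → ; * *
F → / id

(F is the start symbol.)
{ '*', ';' }

FIRST sets of the non-terminals involved (from the grammar, by fixed-point iteration):
  FIRST(L) = { '*', ';' }

To compute FIRST(L id id), process the symbols left to right:
Symbol L is a non-terminal. Add FIRST(L) \ {ε} = { '*', ';' }
L is not nullable (ε ∉ FIRST(L)), so stop here.
FIRST(L id id) = { '*', ';' }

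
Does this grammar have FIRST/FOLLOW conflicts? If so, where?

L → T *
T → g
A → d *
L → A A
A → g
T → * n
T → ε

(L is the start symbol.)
Yes. T → '*' n with FOLLOW(T) on { '*' }

A FIRST/FOLLOW conflict occurs when a non-terminal N has a nullable alternative N → β (β ⇒* ε) and another alternative N → α with FIRST(α) ∩ FOLLOW(N) ≠ ∅: on such a lookahead the parser cannot decide between expanding α and letting N vanish via β.

Nullable non-terminals: T.

T: nullable alternative(s) T → ε; FOLLOW(T) = { '*' }
  T → g: FIRST \ {ε} = { 'g' } — disjoint from FOLLOW(T)
  T → * n: FIRST \ {ε} = { '*' } — overlaps FOLLOW(T) on { '*' }: CONFLICT
  T → ε: FIRST \ {ε} = { } — this is the only nullable alternative, skip

A, L have no nullable alternative, so no FIRST/FOLLOW check is needed there.

So the grammar has 1 FIRST/FOLLOW conflict (marked CONFLICT above).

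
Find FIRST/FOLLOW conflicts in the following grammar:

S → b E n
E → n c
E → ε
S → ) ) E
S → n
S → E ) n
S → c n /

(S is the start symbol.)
Yes. E → n c with FOLLOW(E) on { 'n' }

A FIRST/FOLLOW conflict occurs when a non-terminal N has a nullable alternative N → β (β ⇒* ε) and another alternative N → α with FIRST(α) ∩ FOLLOW(N) ≠ ∅: on such a lookahead the parser cannot decide between expanding α and letting N vanish via β.

Nullable non-terminals: E.

E: nullable alternative(s) E → ε; FOLLOW(E) = { $, ')', 'n' }
  E → n c: FIRST \ {ε} = { 'n' } — overlaps FOLLOW(E) on { 'n' }: CONFLICT
  E → ε: FIRST \ {ε} = { } — this is the only nullable alternative, skip

S has no nullable alternative, so no FIRST/FOLLOW check is needed there.

So the grammar has 1 FIRST/FOLLOW conflict (marked CONFLICT above).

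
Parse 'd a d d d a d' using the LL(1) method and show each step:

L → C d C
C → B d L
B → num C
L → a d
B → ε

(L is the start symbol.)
LL(1) parsing maintains a stack (initially the start symbol over $) and the input. At each step: if the stack top is a terminal, match it against the current input token; if it is a non-terminal N, replace it with the RHS of M[N, lookahead] (the unique production whose predict set contains the lookahead).

Stack is shown with the top on the left.

Stack        Input            Action
------------------------------------
L $          d a d d d a d $  output L → C d C
C d C $      d a d d d a d $  output C → B d L
B d L d C $  d a d d d a d $  output B → ε
d L d C $    d a d d d a d $  match 'd'
L d C $      a d d d a d $    output L → a d
a d d C $    a d d d a d $    match 'a'
d d C $      d d d a d $      match 'd'
d C $        d d a d $        match 'd'
C $          d a d $          output C → B d L
B d L $      d a d $          output B → ε
d L $        d a d $          match 'd'
L $          a d $            output L → a d
a d $        a d $            match 'a'
d $          d $              match 'd'
$            $                accept

The string is accepted.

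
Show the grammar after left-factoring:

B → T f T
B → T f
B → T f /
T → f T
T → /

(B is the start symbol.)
B → T f B'
B' → T
B' → ε
B' → /
T → f T
T → /

Left-factoring transforms A → αβ₁ | αβ₂ into A → αA' and A' → β₁ | β₂
(α is the longest common prefix among the alternatives). Repeat until
no nonterminal has two alternatives with a common prefix.

Round 1: B has alternatives sharing prefix 'T f'. Introduce B': B → T f B'
  Add: B' → T
  Add: B' → ε
  Add: B' → /

No remaining common prefixes — done.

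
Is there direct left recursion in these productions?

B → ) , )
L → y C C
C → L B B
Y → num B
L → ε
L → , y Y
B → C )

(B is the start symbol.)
No direct left recursion

Direct left recursion occurs when N → N α for some non-terminal N (the right-hand side begins with the left-hand side itself).

B → ) , ): starts with ')'
L → y C C: starts with y
C → L B B: starts with L
Y → num B: starts with num
L → ε: starts with ε
L → , y Y: starts with ','
B → C ): starts with C

No direct left recursion found.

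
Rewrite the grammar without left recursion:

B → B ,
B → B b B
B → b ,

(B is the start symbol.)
B is directly left-recursive. The standard transformation for
  A → A α₁ | ... | A α_m | β₁ | ... | β_n
is
  A  → β₁ A' | ... | β_n A'
  A' → α₁ A' | ... | α_m A' | ε

B → b , becomes B → b , B'
B → B , becomes B' → , B'
B → B b B becomes B' → b B B'
Add B' → ε

Resulting grammar:
B → b , B'
B' → , B'
B' → b B B'
B' → ε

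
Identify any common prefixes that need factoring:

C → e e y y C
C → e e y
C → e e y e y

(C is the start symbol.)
Yes, C has productions with common prefix 'e e y'

Left-factoring is needed when two productions for the same non-terminal
share a common prefix on the right-hand side.

Productions for C:
  C → e e y y C
  C → e e y
  C → e e y e y

Found common prefix 'e e y' in productions for C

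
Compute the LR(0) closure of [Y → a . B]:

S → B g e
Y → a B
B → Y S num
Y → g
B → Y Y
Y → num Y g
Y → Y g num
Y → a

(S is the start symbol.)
{ [B → . Y S num], [B → . Y Y], [Y → . Y g num], [Y → . a B], [Y → . a], [Y → . g], [Y → . num Y g], [Y → a . B] }

To compute CLOSURE, for each item [A → α.Bβ] where B is a non-terminal, add [B → .γ] for all productions B → γ; repeat for the newly added items until nothing changes.

Start with: [Y → a . B]
  [Y → a . B] has the dot before B: add [B → . Y S num], [B → . Y Y]
  [B → . Y S num] has the dot before Y: add [Y → . a B], [Y → . g], [Y → . num Y g], [Y → . Y g num], [Y → . a]
No further items can be added.

CLOSURE = { [B → . Y S num], [B → . Y Y], [Y → . Y g num], [Y → . a B], [Y → . a], [Y → . g], [Y → . num Y g], [Y → a . B] }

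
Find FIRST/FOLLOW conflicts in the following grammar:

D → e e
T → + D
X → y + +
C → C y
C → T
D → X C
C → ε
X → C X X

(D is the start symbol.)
Yes. C → C y with FOLLOW(C) on { '+', 'y' }; C → T with FOLLOW(C) on { '+' }

A FIRST/FOLLOW conflict occurs when a non-terminal N has a nullable alternative N → β (β ⇒* ε) and another alternative N → α with FIRST(α) ∩ FOLLOW(N) ≠ ∅: on such a lookahead the parser cannot decide between expanding α and letting N vanish via β.

Nullable non-terminals: C.
FIRST sets used below: FIRST(C) = { '+', 'y', ε }, FIRST(T) = { '+' }

C: nullable alternative(s) C → ε; FOLLOW(C) = { $, '+', 'y' }
  C → C y: FIRST \ {ε} = { '+', 'y' } — overlaps FOLLOW(C) on { '+', 'y' }: CONFLICT
  C → T: FIRST \ {ε} = { '+' } — overlaps FOLLOW(C) on { '+' }: CONFLICT
  C → ε: FIRST \ {ε} = { } — this is the only nullable alternative, skip

D, T, X have no nullable alternative, so no FIRST/FOLLOW check is needed there.

So the grammar has 2 FIRST/FOLLOW conflicts (marked CONFLICT above).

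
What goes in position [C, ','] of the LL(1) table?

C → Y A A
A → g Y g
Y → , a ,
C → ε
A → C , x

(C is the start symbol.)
To find M[C, ','], we find productions for C where ',' is in the predict set (PREDICT(N → α) = (FIRST(α) \ {ε}) ∪ (FOLLOW(N) if α ⇒* ε)).

Relevant sets:
  FIRST(Y) = { ',' }
  FOLLOW(C) = { $, ',' }

C → Y A A: PREDICT = { ',' }
  ',' is in predict set, so this production goes in M[C, ',']
C → ε: PREDICT = { $, ',' }
  ',' is in predict set, so this production goes in M[C, ',']

M[C, ','] = C → Y A A, C → ε  (a multiply-defined cell — the grammar is not LL(1))

Answer: C → Y A A, C → ε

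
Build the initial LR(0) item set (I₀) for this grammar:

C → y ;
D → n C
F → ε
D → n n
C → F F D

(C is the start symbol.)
{ [C → . F F D], [C → . y ;], [C' → . C], [F → .] }

First, augment the grammar with C' → C
I₀ = CLOSURE({ [C' → . C] }):
  [C' → . C] has the dot before C: add [C → . y ;], [C → . F F D]
  [C → . F F D] has the dot before F: add [F → .]
No further items can be added.

I₀ = { [C → . F F D], [C → . y ;], [C' → . C], [F → .] }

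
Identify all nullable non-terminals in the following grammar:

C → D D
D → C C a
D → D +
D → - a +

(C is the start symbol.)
None

A non-terminal is nullable if it can derive ε (the empty string): either it has an ε-production, or it has a production whose right-hand side consists entirely of nullable non-terminals.

There are no ε-productions, so no non-terminal can derive ε.
No non-terminals are nullable.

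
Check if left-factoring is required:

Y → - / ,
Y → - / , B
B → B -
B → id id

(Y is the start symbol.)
Left-factoring is needed when two productions for the same non-terminal
share a common prefix on the right-hand side.

Productions for Y:
  Y → - / ,
  Y → - / , B
Productions for B:
  B → B -
  B → id id

Found common prefix '- / ,' in productions for Y

Answer: Yes, Y has productions with common prefix '- / ,'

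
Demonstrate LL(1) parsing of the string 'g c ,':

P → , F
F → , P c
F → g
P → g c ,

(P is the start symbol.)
LL(1) parsing maintains a stack (initially the start symbol over $) and the input. At each step: if the stack top is a terminal, match it against the current input token; if it is a non-terminal N, replace it with the RHS of M[N, lookahead] (the unique production whose predict set contains the lookahead).

Stack is shown with the top on the left.

Stack    Input    Action
------------------------
P $      g c , $  output P → g c ,
g c , $  g c , $  match 'g'
c , $    c , $    match 'c'
, $      , $      match ','
$        $        accept

The string is accepted.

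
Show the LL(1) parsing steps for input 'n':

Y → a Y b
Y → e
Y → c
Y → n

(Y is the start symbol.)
LL(1) parsing maintains a stack (initially the start symbol over $) and the input. At each step: if the stack top is a terminal, match it against the current input token; if it is a non-terminal N, replace it with the RHS of M[N, lookahead] (the unique production whose predict set contains the lookahead).

Stack is shown with the top on the left.

Stack  Input  Action
--------------------
Y $    n $    output Y → n
n $    n $    match 'n'
$      $      accept

The string is accepted.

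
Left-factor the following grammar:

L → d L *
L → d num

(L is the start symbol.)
L → d L'
L' → L *
L' → num

Left-factoring transforms A → αβ₁ | αβ₂ into A → αA' and A' → β₁ | β₂
(α is the longest common prefix among the alternatives). Repeat until
no nonterminal has two alternatives with a common prefix.

Round 1: L has alternatives sharing prefix 'd'. Introduce L': L → d L'
  Add: L' → L *
  Add: L' → num

No remaining common prefixes — done.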